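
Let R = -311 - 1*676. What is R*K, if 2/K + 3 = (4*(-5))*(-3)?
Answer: -658/19 ≈ -34.632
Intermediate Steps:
R = -987 (R = -311 - 676 = -987)
K = 2/57 (K = 2/(-3 + (4*(-5))*(-3)) = 2/(-3 - 20*(-3)) = 2/(-3 + 60) = 2/57 ≈ 0.035088)
R*K = -987*2/57 = -658/19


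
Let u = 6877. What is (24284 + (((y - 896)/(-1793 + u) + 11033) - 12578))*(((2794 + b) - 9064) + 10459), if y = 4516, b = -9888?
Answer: -4017402186/31 ≈ -1.2959e+8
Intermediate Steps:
(24284 + (((y - 896)/(-1793 + u) + 11033) - 12578))*(((2794 + b) - 9064) + 10459) = (24284 + (((4516 - 896)/(-1793 + 6877) + 11033) - 12578))*(((2794 - 9888) - 9064) + 10459) = (24284 + ((3620/5084 + 11033) - 12578))*((-7094 - 9064) + 10459) = (24284 + ((3620*(1/5084) + 11033) - 12578))*(-16158 + 10459) = (24284 + ((905/1271 + 11033) - 12578))*(-5699) = (24284 + (14023848/1271 - 12578))*(-5699) = (24284 - 1962790/1271)*(-5699) = (28902174/1271)*(-5699) = -4017402186/31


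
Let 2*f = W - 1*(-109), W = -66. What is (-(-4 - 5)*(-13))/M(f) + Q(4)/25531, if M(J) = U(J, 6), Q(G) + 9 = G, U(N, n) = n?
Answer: -995719/51062 ≈ -19.500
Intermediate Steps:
Q(G) = -9 + G
f = 43/2 (f = (-66 - 1*(-109))/2 = (-66 + 109)/2 = (1/2)*43 = 43/2 ≈ 21.500)
M(J) = 6
(-(-4 - 5)*(-13))/M(f) + Q(4)/25531 = -(-4 - 5)*(-13)/6 + (-9 + 4)/25531 = -(-9)*(-13)*(1/6) - 5*1/25531 = -1*117*(1/6) - 5/25531 = -117*1/6 - 5/25531 = -39/2 - 5/25531 = -995719/51062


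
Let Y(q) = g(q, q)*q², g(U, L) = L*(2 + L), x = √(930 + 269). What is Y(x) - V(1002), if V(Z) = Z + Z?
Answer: 1435597 + 2398*√1199 ≈ 1.5186e+6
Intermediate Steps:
x = √1199 ≈ 34.627
Y(q) = q³*(2 + q) (Y(q) = (q*(2 + q))*q² = q³*(2 + q))
V(Z) = 2*Z
Y(x) - V(1002) = (√1199)³*(2 + √1199) - 2*1002 = (1199*√1199)*(2 + √1199) - 1*2004 = 1199*√1199*(2 + √1199) - 2004 = -2004 + 1199*√1199*(2 + √1199)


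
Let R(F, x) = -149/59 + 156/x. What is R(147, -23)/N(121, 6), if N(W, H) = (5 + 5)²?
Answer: -12631/135700 ≈ -0.093080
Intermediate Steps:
N(W, H) = 100 (N(W, H) = 10² = 100)
R(F, x) = -149/59 + 156/x (R(F, x) = -149*1/59 + 156/x = -149/59 + 156/x)
R(147, -23)/N(121, 6) = (-149/59 + 156/(-23))/100 = (-149/59 + 156*(-1/23))*(1/100) = (-149/59 - 156/23)*(1/100) = -12631/1357*1/100 = -12631/135700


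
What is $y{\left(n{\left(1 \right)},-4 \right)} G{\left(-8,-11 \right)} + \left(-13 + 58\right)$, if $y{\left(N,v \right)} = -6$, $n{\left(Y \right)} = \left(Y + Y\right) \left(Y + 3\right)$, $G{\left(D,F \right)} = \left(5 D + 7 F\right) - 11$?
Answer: $813$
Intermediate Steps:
$G{\left(D,F \right)} = -11 + 5 D + 7 F$
$n{\left(Y \right)} = 2 Y \left(3 + Y\right)$
$y{\left(n{\left(1 \right)},-4 \right)} G{\left(-8,-11 \right)} + \left(-13 + 58\right) = - 6 \left(-11 + 5 \left(-8\right) + 7 \left(-11\right)\right) + \left(-13 + 58\right) = - 6 \left(-11 - 40 - 77\right) + 45 = \left(-6\right) \left(-128\right) + 45 = 768 + 45 = 813$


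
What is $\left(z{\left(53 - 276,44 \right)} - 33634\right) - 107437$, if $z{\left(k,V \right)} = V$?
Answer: $-141027$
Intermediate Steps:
$\left(z{\left(53 - 276,44 \right)} - 33634\right) - 107437 = \left(44 - 33634\right) - 107437 = -33590 - 107437 = -141027$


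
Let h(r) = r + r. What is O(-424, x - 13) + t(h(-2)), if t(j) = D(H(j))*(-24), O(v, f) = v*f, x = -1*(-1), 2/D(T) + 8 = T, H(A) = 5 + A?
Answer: 35664/7 ≈ 5094.9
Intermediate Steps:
D(T) = 2/(-8 + T)
x = 1
O(v, f) = f*v
h(r) = 2*r
t(j) = -48/(-3 + j) (t(j) = (2/(-8 + (5 + j)))*(-24) = (2/(-3 + j))*(-24) = -48/(-3 + j))
O(-424, x - 13) + t(h(-2)) = (1 - 13)*(-424) - 48/(-3 + 2*(-2)) = -12*(-424) - 48/(-3 - 4) = 5088 - 48/(-7) = 5088 - 48*(-⅐) = 5088 + 48/7 = 35664/7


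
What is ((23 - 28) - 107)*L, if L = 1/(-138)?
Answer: 56/69 ≈ 0.81159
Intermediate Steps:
L = -1/138 ≈ -0.0072464
((23 - 28) - 107)*L = ((23 - 28) - 107)*(-1/138) = (-5 - 107)*(-1/138) = -112*(-1/138) = 56/69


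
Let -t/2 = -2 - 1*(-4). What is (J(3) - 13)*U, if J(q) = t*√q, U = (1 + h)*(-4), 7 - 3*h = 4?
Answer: 104 + 32*√3 ≈ 159.43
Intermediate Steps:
h = 1 (h = 7/3 - ⅓*4 = 7/3 - 4/3 = 1)
t = -4 (t = -2*(-2 - 1*(-4)) = -2*(-2 + 4) = -2*2 = -4)
U = -8 (U = (1 + 1)*(-4) = 2*(-4) = -8)
J(q) = -4*√q
(J(3) - 13)*U = (-4*√3 - 13)*(-8) = (-13 - 4*√3)*(-8) = 104 + 32*√3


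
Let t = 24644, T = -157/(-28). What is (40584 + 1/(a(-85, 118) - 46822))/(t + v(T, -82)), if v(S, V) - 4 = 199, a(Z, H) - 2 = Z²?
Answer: 1606923479/983816965 ≈ 1.6334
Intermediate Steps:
a(Z, H) = 2 + Z²
T = 157/28 (T = -157*(-1/28) = 157/28 ≈ 5.6071)
v(S, V) = 203 (v(S, V) = 4 + 199 = 203)
(40584 + 1/(a(-85, 118) - 46822))/(t + v(T, -82)) = (40584 + 1/((2 + (-85)²) - 46822))/(24644 + 203) = (40584 + 1/((2 + 7225) - 46822))/24847 = (40584 + 1/(7227 - 46822))*(1/24847) = (40584 + 1/(-39595))*(1/24847) = (40584 - 1/39595)*(1/24847) = (1606923479/39595)*(1/24847) = 1606923479/983816965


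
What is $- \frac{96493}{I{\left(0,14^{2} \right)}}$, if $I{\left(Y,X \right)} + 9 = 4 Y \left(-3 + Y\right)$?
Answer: $\frac{96493}{9} \approx 10721.0$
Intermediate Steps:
$I{\left(Y,X \right)} = -9 + 4 Y \left(-3 + Y\right)$
$- \frac{96493}{I{\left(0,14^{2} \right)}} = - \frac{96493}{-9 - 0 + 4 \cdot 0^{2}} = - \frac{96493}{-9 + 0 + 4 \cdot 0} = - \frac{96493}{-9 + 0 + 0} = - \frac{96493}{-9} = \left(-96493\right) \left(- \frac{1}{9}\right) = \frac{96493}{9}$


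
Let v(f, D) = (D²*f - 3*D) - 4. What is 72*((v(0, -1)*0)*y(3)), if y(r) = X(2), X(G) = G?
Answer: 0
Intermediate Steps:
v(f, D) = -4 - 3*D + f*D² (v(f, D) = (f*D² - 3*D) - 4 = (-3*D + f*D²) - 4 = -4 - 3*D + f*D²)
y(r) = 2
72*((v(0, -1)*0)*y(3)) = 72*(((-4 - 3*(-1) + 0*(-1)²)*0)*2) = 72*(((-4 + 3 + 0*1)*0)*2) = 72*(((-4 + 3 + 0)*0)*2) = 72*(-1*0*2) = 72*(0*2) = 72*0 = 0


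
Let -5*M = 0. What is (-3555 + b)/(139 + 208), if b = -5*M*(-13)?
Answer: -3555/347 ≈ -10.245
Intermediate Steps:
M = 0 (M = -1/5*0 = 0)
b = 0 (b = -5*0*(-13) = 0*(-13) = 0)
(-3555 + b)/(139 + 208) = (-3555 + 0)/(139 + 208) = -3555/347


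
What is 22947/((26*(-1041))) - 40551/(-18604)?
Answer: 111774563/83922644 ≈ 1.3319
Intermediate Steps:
22947/((26*(-1041))) - 40551/(-18604) = 22947/(-27066) - 40551*(-1/18604) = 22947*(-1/27066) + 40551/18604 = -7649/9022 + 40551/18604 = 111774563/83922644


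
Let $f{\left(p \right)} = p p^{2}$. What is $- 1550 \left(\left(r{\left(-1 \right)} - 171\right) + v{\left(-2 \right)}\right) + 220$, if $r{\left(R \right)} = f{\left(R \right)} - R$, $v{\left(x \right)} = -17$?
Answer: $291620$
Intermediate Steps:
$f{\left(p \right)} = p^{3}$
$r{\left(R \right)} = R^{3} - R$
$- 1550 \left(\left(r{\left(-1 \right)} - 171\right) + v{\left(-2 \right)}\right) + 220 = - 1550 \left(\left(\left(\left(-1\right)^{3} - -1\right) - 171\right) - 17\right) + 220 = - 1550 \left(\left(\left(-1 + 1\right) - 171\right) - 17\right) + 220 = - 1550 \left(\left(0 - 171\right) - 17\right) + 220 = - 1550 \left(-171 - 17\right) + 220 = \left(-1550\right) \left(-188\right) + 220 = 291400 + 220 = 291620$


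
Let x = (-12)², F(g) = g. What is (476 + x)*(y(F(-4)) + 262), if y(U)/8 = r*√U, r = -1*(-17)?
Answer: 162440 + 168640*I ≈ 1.6244e+5 + 1.6864e+5*I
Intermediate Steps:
r = 17
y(U) = 136*√U (y(U) = 8*(17*√U) = 136*√U)
x = 144
(476 + x)*(y(F(-4)) + 262) = (476 + 144)*(136*√(-4) + 262) = 620*(136*(2*I) + 262) = 620*(272*I + 262) = 620*(262 + 272*I) = 162440 + 168640*I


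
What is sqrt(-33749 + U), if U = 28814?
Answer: I*sqrt(4935) ≈ 70.25*I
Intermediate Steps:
sqrt(-33749 + U) = sqrt(-33749 + 28814) = sqrt(-4935) = I*sqrt(4935)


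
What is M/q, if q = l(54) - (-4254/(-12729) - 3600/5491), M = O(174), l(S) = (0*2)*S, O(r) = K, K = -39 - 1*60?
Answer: -2306532987/7488562 ≈ -308.01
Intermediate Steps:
K = -99 (K = -39 - 60 = -99)
O(r) = -99
l(S) = 0 (l(S) = 0*S = 0)
M = -99
q = 7488562/23298313 (q = 0 - (-4254/(-12729) - 3600/5491) = 0 - (-4254*(-1/12729) - 3600*1/5491) = 0 - (1418/4243 - 3600/5491) = 0 - 1*(-7488562/23298313) = 0 + 7488562/23298313 = 7488562/23298313 ≈ 0.32142)
M/q = -99/7488562/23298313 = -99*23298313/7488562 = -2306532987/7488562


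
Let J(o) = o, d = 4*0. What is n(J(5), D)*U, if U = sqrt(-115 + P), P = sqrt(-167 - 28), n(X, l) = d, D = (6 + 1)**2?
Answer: 0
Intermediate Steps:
d = 0
D = 49 (D = 7**2 = 49)
n(X, l) = 0
P = I*sqrt(195) (P = sqrt(-195) = I*sqrt(195) ≈ 13.964*I)
U = sqrt(-115 + I*sqrt(195)) ≈ 0.64989 + 10.743*I
n(J(5), D)*U = 0*sqrt(-115 + I*sqrt(195)) = 0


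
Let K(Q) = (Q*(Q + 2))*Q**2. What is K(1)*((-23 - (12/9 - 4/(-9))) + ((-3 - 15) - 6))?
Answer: -439/3 ≈ -146.33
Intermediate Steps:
K(Q) = Q**3*(2 + Q) (K(Q) = (Q*(2 + Q))*Q**2 = Q**3*(2 + Q))
K(1)*((-23 - (12/9 - 4/(-9))) + ((-3 - 15) - 6)) = (1**3*(2 + 1))*((-23 - (12/9 - 4/(-9))) + ((-3 - 15) - 6)) = (1*3)*((-23 - (12*(1/9) - 4*(-1/9))) + (-18 - 6)) = 3*((-23 - (4/3 + 4/9)) - 24) = 3*((-23 - 1*16/9) - 24) = 3*((-23 - 16/9) - 24) = 3*(-223/9 - 24) = 3*(-439/9) = -439/3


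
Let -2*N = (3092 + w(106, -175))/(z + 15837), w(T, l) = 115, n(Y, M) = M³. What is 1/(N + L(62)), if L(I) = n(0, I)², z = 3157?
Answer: 37988/2157727349361785 ≈ 1.7606e-11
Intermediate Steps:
L(I) = I⁶ (L(I) = (I³)² = I⁶)
N = -3207/37988 (N = -(3092 + 115)/(2*(3157 + 15837)) = -3207/(2*18994) = -½*3207/18994 = -3207/37988 ≈ -0.084421)
1/(N + L(62)) = 1/(-3207/37988 + 62⁶) = 1/(-3207/37988 + 56800235584) = 1/(2157727349361785/37988) = 37988/2157727349361785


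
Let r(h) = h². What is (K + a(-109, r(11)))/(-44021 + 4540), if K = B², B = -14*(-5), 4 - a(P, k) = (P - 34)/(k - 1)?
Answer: -588623/4737720 ≈ -0.12424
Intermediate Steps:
a(P, k) = 4 - (-34 + P)/(-1 + k) (a(P, k) = 4 - (P - 34)/(k - 1) = 4 - (-34 + P)/(-1 + k))
B = 70
K = 4900 (K = 70² = 4900)
(K + a(-109, r(11)))/(-44021 + 4540) = (4900 + (30 - 1*(-109) + 4*11²)/(-1 + 11²))/(-44021 + 4540) = (4900 + (30 + 109 + 4*121)/(-1 + 121))/(-39481) = (4900 + (30 + 109 + 484)/120)*(-1/39481) = (4900 + (1/120)*623)*(-1/39481) = (4900 + 623/120)*(-1/39481) = (588623/120)*(-1/39481) = -588623/4737720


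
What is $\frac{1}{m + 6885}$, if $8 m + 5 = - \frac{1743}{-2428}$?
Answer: $\frac{19424}{133723843} \approx 0.00014525$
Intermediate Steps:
$m = - \frac{10397}{19424}$ ($m = - \frac{5}{8} + \frac{\left(-1743\right) \frac{1}{-2428}}{8} = - \frac{5}{8} + \frac{\left(-1743\right) \left(- \frac{1}{2428}\right)}{8} = - \frac{5}{8} + \frac{1}{8} \cdot \frac{1743}{2428} = - \frac{5}{8} + \frac{1743}{19424} = - \frac{10397}{19424} \approx -0.53527$)
$\frac{1}{m + 6885} = \frac{1}{- \frac{10397}{19424} + 6885} = \frac{1}{\frac{133723843}{19424}} = \frac{19424}{133723843}$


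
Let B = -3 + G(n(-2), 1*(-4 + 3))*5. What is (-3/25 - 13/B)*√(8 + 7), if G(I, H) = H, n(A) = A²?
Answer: 301*√15/200 ≈ 5.8288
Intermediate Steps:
B = -8 (B = -3 + (1*(-4 + 3))*5 = -3 + (1*(-1))*5 = -3 - 1*5 = -3 - 5 = -8)
(-3/25 - 13/B)*√(8 + 7) = (-3/25 - 13/(-8))*√(8 + 7) = (-3*1/25 - 13*(-⅛))*√15 = (-3/25 + 13/8)*√15 = 301*√15/200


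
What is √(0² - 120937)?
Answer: I*√120937 ≈ 347.76*I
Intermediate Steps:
√(0² - 120937) = √(0 - 120937) = √(-120937) = I*√120937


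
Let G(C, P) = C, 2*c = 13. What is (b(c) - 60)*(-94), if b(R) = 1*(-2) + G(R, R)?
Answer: 5217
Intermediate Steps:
c = 13/2 (c = (½)*13 = 13/2 ≈ 6.5000)
b(R) = -2 + R (b(R) = 1*(-2) + R = -2 + R)
(b(c) - 60)*(-94) = ((-2 + 13/2) - 60)*(-94) = (9/2 - 60)*(-94) = -111/2*(-94) = 5217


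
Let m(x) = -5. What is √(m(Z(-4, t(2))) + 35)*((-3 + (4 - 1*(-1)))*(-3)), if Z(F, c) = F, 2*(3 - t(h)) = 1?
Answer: -6*√30 ≈ -32.863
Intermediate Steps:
t(h) = 5/2 (t(h) = 3 - ½*1 = 3 - ½ = 5/2)
√(m(Z(-4, t(2))) + 35)*((-3 + (4 - 1*(-1)))*(-3)) = √(-5 + 35)*((-3 + (4 - 1*(-1)))*(-3)) = √30*((-3 + (4 + 1))*(-3)) = √30*((-3 + 5)*(-3)) = √30*(2*(-3)) = √30*(-6) = -6*√30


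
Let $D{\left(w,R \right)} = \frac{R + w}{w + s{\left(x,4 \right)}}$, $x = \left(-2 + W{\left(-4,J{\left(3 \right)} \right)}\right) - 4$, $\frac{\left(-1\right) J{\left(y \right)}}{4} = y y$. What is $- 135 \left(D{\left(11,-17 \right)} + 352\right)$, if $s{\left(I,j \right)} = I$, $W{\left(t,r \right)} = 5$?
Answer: $-47439$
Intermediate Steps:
$J{\left(y \right)} = - 4 y^{2}$ ($J{\left(y \right)} = - 4 y y = - 4 y^{2}$)
$x = -1$ ($x = \left(-2 + 5\right) - 4 = 3 - 4 = -1$)
$D{\left(w,R \right)} = \frac{R + w}{-1 + w}$ ($D{\left(w,R \right)} = \frac{R + w}{w - 1} = \frac{R + w}{-1 + w}$)
$- 135 \left(D{\left(11,-17 \right)} + 352\right) = - 135 \left(\frac{-17 + 11}{-1 + 11} + 352\right) = - 135 \left(\frac{1}{10} \left(-6\right) + 352\right) = - 135 \left(- \frac{3}{5} + 352\right) = \left(-135\right) \frac{1757}{5} = -47439$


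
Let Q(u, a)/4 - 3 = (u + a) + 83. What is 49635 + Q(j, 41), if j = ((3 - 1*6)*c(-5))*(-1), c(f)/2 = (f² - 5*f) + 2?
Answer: 51391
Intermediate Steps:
c(f) = 4 - 10*f + 2*f² (c(f) = 2*((f² - 5*f) + 2) = 2*(2 + f² - 5*f) = 4 - 10*f + 2*f²)
j = 312 (j = ((3 - 1*6)*(4 - 10*(-5) + 2*(-5)²))*(-1) = ((3 - 6)*(4 + 50 + 2*25))*(-1) = -3*(4 + 50 + 50)*(-1) = -3*104*(-1) = -312*(-1) = 312)
Q(u, a) = 344 + 4*a + 4*u (Q(u, a) = 12 + 4*((u + a) + 83) = 12 + 4*((a + u) + 83) = 12 + 4*(83 + a + u) = 12 + (332 + 4*a + 4*u) = 344 + 4*a + 4*u)
49635 + Q(j, 41) = 49635 + (344 + 4*41 + 4*312) = 49635 + (344 + 164 + 1248) = 49635 + 1756 = 51391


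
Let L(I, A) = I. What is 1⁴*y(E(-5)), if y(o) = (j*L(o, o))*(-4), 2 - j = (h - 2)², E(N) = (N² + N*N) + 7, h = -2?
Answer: 3192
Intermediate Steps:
E(N) = 7 + 2*N² (E(N) = (N² + N²) + 7 = 2*N² + 7 = 7 + 2*N²)
j = -14 (j = 2 - (-2 - 2)² = 2 - 1*(-4)² = 2 - 1*16 = 2 - 16 = -14)
y(o) = 56*o (y(o) = -14*o*(-4) = 56*o)
1⁴*y(E(-5)) = 1⁴*(56*(7 + 2*(-5)²)) = 1*(56*(7 + 2*25)) = 1*(56*(7 + 50)) = 1*(56*57) = 1*3192 = 3192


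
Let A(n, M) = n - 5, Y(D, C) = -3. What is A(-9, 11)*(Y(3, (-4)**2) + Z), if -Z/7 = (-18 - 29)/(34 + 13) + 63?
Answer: 6118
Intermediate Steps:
A(n, M) = -5 + n
Z = -434 (Z = -7*((-18 - 29)/(34 + 13) + 63) = -7*(-47/47 + 63) = -7*(-47*1/47 + 63) = -7*(-1 + 63) = -7*62 = -434)
A(-9, 11)*(Y(3, (-4)**2) + Z) = (-5 - 9)*(-3 - 434) = -14*(-437) = 6118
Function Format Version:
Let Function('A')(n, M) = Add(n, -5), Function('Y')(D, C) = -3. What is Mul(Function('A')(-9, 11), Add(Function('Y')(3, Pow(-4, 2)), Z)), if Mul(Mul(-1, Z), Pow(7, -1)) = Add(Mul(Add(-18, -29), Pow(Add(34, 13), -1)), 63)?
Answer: 6118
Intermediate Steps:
Function('A')(n, M) = Add(-5, n)
Z = -434 (Z = Mul(-7, Add(Mul(Add(-18, -29), Pow(Add(34, 13), -1)), 63)) = Mul(-7, Add(Mul(-47, Pow(47, -1)), 63)) = Mul(-7, Add(Mul(-47, Rational(1, 47)), 63)) = Mul(-7, Add(-1, 63)) = Mul(-7, 62) = -434)
Mul(Function('A')(-9, 11), Add(Function('Y')(3, Pow(-4, 2)), Z)) = Mul(Add(-5, -9), Add(-3, -434)) = Mul(-14, -437) = 6118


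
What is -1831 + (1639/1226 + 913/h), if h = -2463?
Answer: -5526039659/3019638 ≈ -1830.0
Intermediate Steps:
-1831 + (1639/1226 + 913/h) = -1831 + (1639/1226 + 913/(-2463)) = -1831 + (1639*(1/1226) + 913*(-1/2463)) = -1831 + (1639/1226 - 913/2463) = -1831 + 2917519/3019638 = -5526039659/3019638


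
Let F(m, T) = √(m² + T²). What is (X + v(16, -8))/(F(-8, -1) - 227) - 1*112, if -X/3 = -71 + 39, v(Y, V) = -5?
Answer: -826375/7352 - 13*√65/7352 ≈ -112.42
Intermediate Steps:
X = 96 (X = -3*(-71 + 39) = -3*(-32) = 96)
F(m, T) = √(T² + m²)
(X + v(16, -8))/(F(-8, -1) - 227) - 1*112 = (96 - 5)/(√((-1)² + (-8)²) - 227) - 1*112 = 91/(√(1 + 64) - 227) - 112 = 91/(√65 - 227) - 112 = 91/(-227 + √65) - 112 = -112 + 91/(-227 + √65)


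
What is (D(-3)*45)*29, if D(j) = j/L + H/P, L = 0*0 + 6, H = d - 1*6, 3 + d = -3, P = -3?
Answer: 9135/2 ≈ 4567.5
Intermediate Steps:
d = -6 (d = -3 - 3 = -6)
H = -12 (H = -6 - 1*6 = -6 - 6 = -12)
L = 6 (L = 0 + 6 = 6)
D(j) = 4 + j/6 (D(j) = j/6 - 12/(-3) = j*(⅙) - 12*(-⅓) = j/6 + 4 = 4 + j/6)
(D(-3)*45)*29 = ((4 + (⅙)*(-3))*45)*29 = ((4 - ½)*45)*29 = ((7/2)*45)*29 = (315/2)*29 = 9135/2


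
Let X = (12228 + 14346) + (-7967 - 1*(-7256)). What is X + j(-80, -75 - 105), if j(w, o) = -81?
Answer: 25782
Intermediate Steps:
X = 25863 (X = 26574 + (-7967 + 7256) = 26574 - 711 = 25863)
X + j(-80, -75 - 105) = 25863 - 81 = 25782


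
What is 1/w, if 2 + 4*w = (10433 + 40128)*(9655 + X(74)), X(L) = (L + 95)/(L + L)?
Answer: 592/72257179853 ≈ 8.1930e-9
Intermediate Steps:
X(L) = (95 + L)/(2*L) (X(L) = (95 + L)/((2*L)) = (95 + L)*(1/(2*L)) = (95 + L)/(2*L))
w = 72257179853/592 (w = -½ + ((10433 + 40128)*(9655 + (½)*(95 + 74)/74))/4 = -½ + (50561*(9655 + (½)*(1/74)*169))/4 = -½ + (50561*(9655 + 169/148))/4 = -½ + (50561*(1429109/148))/4 = -½ + (¼)*(72257180149/148) = -½ + 72257180149/592 = 72257179853/592 ≈ 1.2206e+8)
1/w = 1/(72257179853/592) = 592/72257179853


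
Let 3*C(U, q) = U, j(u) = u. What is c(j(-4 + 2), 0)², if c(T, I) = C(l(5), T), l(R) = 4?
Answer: 16/9 ≈ 1.7778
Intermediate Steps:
C(U, q) = U/3
c(T, I) = 4/3 (c(T, I) = (⅓)*4 = 4/3)
c(j(-4 + 2), 0)² = (4/3)² = 16/9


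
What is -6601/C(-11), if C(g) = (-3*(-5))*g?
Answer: 6601/165 ≈ 40.006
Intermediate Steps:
C(g) = 15*g
-6601/C(-11) = -6601/(15*(-11)) = -6601/(-165) = -6601*(-1/165) = 6601/165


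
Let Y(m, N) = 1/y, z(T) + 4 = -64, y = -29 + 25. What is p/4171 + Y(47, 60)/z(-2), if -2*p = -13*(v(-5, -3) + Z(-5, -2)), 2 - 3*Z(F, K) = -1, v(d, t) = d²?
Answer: 50139/1134512 ≈ 0.044194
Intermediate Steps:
y = -4
z(T) = -68 (z(T) = -4 - 64 = -68)
Z(F, K) = 1 (Z(F, K) = ⅔ - ⅓*(-1) = ⅔ + ⅓ = 1)
Y(m, N) = -¼ (Y(m, N) = 1/(-4) = -¼)
p = 169 (p = -(-13)*((-5)² + 1)/2 = -(-13)*(25 + 1)/2 = -(-13)*26/2 = -½*(-338) = 169)
p/4171 + Y(47, 60)/z(-2) = 169/4171 - ¼/(-68) = 169*(1/4171) - ¼*(-1/68) = 169/4171 + 1/272 = 50139/1134512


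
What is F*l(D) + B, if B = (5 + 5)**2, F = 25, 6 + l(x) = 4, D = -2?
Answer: 50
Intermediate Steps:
l(x) = -2 (l(x) = -6 + 4 = -2)
B = 100 (B = 10**2 = 100)
F*l(D) + B = 25*(-2) + 100 = -50 + 100 = 50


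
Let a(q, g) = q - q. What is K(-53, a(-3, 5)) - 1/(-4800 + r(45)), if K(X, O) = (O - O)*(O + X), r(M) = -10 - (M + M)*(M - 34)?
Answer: 1/5800 ≈ 0.00017241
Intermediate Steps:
a(q, g) = 0
r(M) = -10 - 2*M*(-34 + M)
K(X, O) = 0 (K(X, O) = 0*(O + X) = 0)
K(-53, a(-3, 5)) - 1/(-4800 + r(45)) = 0 - 1/(-4800 + (-10 - 2*45**2 + 68*45)) = 0 - 1/(-4800 + (-10 - 2*2025 + 3060)) = 0 - 1/(-4800 + (-10 - 4050 + 3060)) = 0 - 1/(-4800 - 1000) = 0 - 1/(-5800) = 0 - 1*(-1/5800) = 0 + 1/5800 = 1/5800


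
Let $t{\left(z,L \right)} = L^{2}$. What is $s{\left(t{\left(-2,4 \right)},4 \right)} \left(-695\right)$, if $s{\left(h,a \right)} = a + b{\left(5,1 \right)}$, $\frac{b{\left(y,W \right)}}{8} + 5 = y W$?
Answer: $-2780$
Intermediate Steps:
$b{\left(y,W \right)} = -40 + 8 W y$ ($b{\left(y,W \right)} = -40 + 8 y W = -40 + 8 W y$)
$s{\left(h,a \right)} = a$ ($s{\left(h,a \right)} = a - \left(40 - 40\right) = a + \left(-40 + 40\right) = a + 0 = a$)
$s{\left(t{\left(-2,4 \right)},4 \right)} \left(-695\right) = 4 \left(-695\right) = -2780$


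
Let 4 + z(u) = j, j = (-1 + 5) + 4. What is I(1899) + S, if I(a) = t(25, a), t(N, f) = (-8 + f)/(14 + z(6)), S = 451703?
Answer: 8132545/18 ≈ 4.5181e+5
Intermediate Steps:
j = 8 (j = 4 + 4 = 8)
z(u) = 4 (z(u) = -4 + 8 = 4)
t(N, f) = -4/9 + f/18 (t(N, f) = (-8 + f)/(14 + 4) = (-8 + f)/18 = (-8 + f)*(1/18) = -4/9 + f/18)
I(a) = -4/9 + a/18
I(1899) + S = (-4/9 + (1/18)*1899) + 451703 = (-4/9 + 211/2) + 451703 = 1891/18 + 451703 = 8132545/18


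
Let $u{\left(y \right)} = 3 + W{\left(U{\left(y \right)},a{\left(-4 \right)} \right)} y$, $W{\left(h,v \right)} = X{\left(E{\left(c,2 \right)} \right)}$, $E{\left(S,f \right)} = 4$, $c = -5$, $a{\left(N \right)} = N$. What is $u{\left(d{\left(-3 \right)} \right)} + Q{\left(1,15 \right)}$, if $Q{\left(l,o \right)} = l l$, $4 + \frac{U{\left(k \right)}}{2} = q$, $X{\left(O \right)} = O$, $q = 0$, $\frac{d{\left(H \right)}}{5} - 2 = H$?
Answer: $-16$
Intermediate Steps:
$d{\left(H \right)} = 10 + 5 H$
$U{\left(k \right)} = -8$ ($U{\left(k \right)} = -8 + 2 \cdot 0 = -8 + 0 = -8$)
$Q{\left(l,o \right)} = l^{2}$
$W{\left(h,v \right)} = 4$
$u{\left(y \right)} = 3 + 4 y$
$u{\left(d{\left(-3 \right)} \right)} + Q{\left(1,15 \right)} = \left(3 + 4 \left(10 + 5 \left(-3\right)\right)\right) + 1^{2} = \left(3 + 4 \left(10 - 15\right)\right) + 1 = \left(3 + 4 \left(-5\right)\right) + 1 = \left(3 - 20\right) + 1 = -17 + 1 = -16$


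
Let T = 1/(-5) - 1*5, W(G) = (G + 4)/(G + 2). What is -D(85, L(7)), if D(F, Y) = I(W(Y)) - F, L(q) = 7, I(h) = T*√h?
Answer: 85 + 26*√11/15 ≈ 90.749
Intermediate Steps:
W(G) = (4 + G)/(2 + G)
T = -26/5 (T = -⅕ - 5 = -26/5 ≈ -5.2000)
I(h) = -26*√h/5
D(F, Y) = -F - 26*√((4 + Y)/(2 + Y))/5 (D(F, Y) = -26*√((4 + Y)/(2 + Y))/5 - F = -F - 26*√((4 + Y)/(2 + Y))/5)
-D(85, L(7)) = -(-1*85 - 26*√(4 + 7)/√(2 + 7)/5) = -(-85 - 26*√11/3/5) = -(-85 - 26*√11/15) = 85 + 26*√11/15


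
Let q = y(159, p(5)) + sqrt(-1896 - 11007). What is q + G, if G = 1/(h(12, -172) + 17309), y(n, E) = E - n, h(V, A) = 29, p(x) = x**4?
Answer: 8079509/17338 + I*sqrt(12903) ≈ 466.0 + 113.59*I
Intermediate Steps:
G = 1/17338 (G = 1/(29 + 17309) = 1/17338 ≈ 5.7677e-5)
q = 466 + I*sqrt(12903) (q = (5**4 - 1*159) + sqrt(-1896 - 11007) = (625 - 159) + sqrt(-12903) = 466 + I*sqrt(12903) ≈ 466.0 + 113.59*I)
q + G = (466 + I*sqrt(12903)) + 1/17338 = 8079509/17338 + I*sqrt(12903)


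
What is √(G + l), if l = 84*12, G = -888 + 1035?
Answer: √1155 ≈ 33.985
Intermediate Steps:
G = 147
l = 1008
√(G + l) = √(147 + 1008) = √1155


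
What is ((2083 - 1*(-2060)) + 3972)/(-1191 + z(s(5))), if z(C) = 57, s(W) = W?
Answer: -2705/378 ≈ -7.1561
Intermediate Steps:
((2083 - 1*(-2060)) + 3972)/(-1191 + z(s(5))) = ((2083 - 1*(-2060)) + 3972)/(-1191 + 57) = ((2083 + 2060) + 3972)/(-1134) = (4143 + 3972)*(-1/1134) = 8115*(-1/1134) = -2705/378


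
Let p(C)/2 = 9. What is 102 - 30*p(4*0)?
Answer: -438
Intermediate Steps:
p(C) = 18 (p(C) = 2*9 = 18)
102 - 30*p(4*0) = 102 - 30*18 = 102 - 540 = -438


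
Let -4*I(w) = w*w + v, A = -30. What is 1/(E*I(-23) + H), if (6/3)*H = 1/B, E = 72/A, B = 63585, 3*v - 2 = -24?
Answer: 127170/39804211 ≈ 0.0031949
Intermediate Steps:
v = -22/3 (v = 2/3 + (1/3)*(-24) = 2/3 - 8 = -22/3 ≈ -7.3333)
E = -12/5 (E = 72/(-30) = 72*(-1/30) = -12/5 ≈ -2.4000)
I(w) = 11/6 - w**2/4 (I(w) = -(w*w - 22/3)/4 = -(w**2 - 22/3)/4 = -(-22/3 + w**2)/4 = 11/6 - w**2/4)
H = 1/127170 (H = (1/2)/63585 = (1/2)*(1/63585) = 1/127170 ≈ 7.8635e-6)
1/(E*I(-23) + H) = 1/(-12*(11/6 - 1/4*(-23)**2)/5 + 1/127170) = 1/(-12*(11/6 - 1/4*529)/5 + 1/127170) = 1/(-12*(11/6 - 529/4)/5 + 1/127170) = 1/(-12/5*(-1565/12) + 1/127170) = 1/(313 + 1/127170) = 1/(39804211/127170) = 127170/39804211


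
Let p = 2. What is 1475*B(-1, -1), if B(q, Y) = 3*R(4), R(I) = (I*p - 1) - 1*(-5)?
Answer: 53100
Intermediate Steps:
R(I) = 4 + 2*I (R(I) = (I*2 - 1) - 1*(-5) = (2*I - 1) + 5 = (-1 + 2*I) + 5 = 4 + 2*I)
B(q, Y) = 36 (B(q, Y) = 3*(4 + 2*4) = 3*(4 + 8) = 3*12 = 36)
1475*B(-1, -1) = 1475*36 = 53100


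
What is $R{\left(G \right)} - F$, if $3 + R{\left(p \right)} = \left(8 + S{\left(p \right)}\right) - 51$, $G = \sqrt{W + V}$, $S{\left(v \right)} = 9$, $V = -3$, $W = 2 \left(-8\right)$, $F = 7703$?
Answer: $-7740$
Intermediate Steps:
$W = -16$
$G = i \sqrt{19}$ ($G = \sqrt{-16 - 3} = \sqrt{-19} = i \sqrt{19} \approx 4.3589 i$)
$R{\left(p \right)} = -37$ ($R{\left(p \right)} = -3 + \left(\left(8 + 9\right) - 51\right) = -3 + \left(17 - 51\right) = -3 - 34 = -37$)
$R{\left(G \right)} - F = -37 - 7703 = -7740$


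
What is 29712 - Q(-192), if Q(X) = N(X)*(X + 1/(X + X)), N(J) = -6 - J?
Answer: 4187167/64 ≈ 65425.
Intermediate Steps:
Q(X) = (-6 - X)*(X + 1/(2*X)) (Q(X) = (-6 - X)*(X + 1/(X + X)) = (-6 - X)*(X + 1/(2*X)))
29712 - Q(-192) = 29712 - (-½ - 1*(-192)² - 6*(-192) - 3/(-192)) = 29712 - (-½ - 1*36864 + 1152 - 3*(-1/192)) = 29712 - (-½ - 36864 + 1152 + 1/64) = 29712 - 1*(-2285599/64) = 29712 + 2285599/64 = 4187167/64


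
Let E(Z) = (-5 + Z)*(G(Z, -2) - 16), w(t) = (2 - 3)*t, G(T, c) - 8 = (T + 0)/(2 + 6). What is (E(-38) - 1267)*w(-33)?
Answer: -94875/4 ≈ -23719.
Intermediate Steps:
G(T, c) = 8 + T/8 (G(T, c) = 8 + (T + 0)/(2 + 6) = 8 + T/8)
w(t) = -t
E(Z) = (-8 + Z/8)*(-5 + Z) (E(Z) = (-5 + Z)*((8 + Z/8) - 16) = (-5 + Z)*(-8 + Z/8) = (-8 + Z/8)*(-5 + Z))
(E(-38) - 1267)*w(-33) = ((40 - 69/8*(-38) + (⅛)*(-38)²) - 1267)*(-1*(-33)) = ((40 + 1311/4 + (⅛)*1444) - 1267)*33 = ((40 + 1311/4 + 361/2) - 1267)*33 = (2193/4 - 1267)*33 = -2875/4*33 = -94875/4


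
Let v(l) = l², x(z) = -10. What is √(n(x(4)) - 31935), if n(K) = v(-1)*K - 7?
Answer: 4*I*√1997 ≈ 178.75*I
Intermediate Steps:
n(K) = -7 + K (n(K) = (-1)²*K - 7 = 1*K - 7 = K - 7 = -7 + K)
√(n(x(4)) - 31935) = √((-7 - 10) - 31935) = √(-17 - 31935) = √(-31952) = 4*I*√1997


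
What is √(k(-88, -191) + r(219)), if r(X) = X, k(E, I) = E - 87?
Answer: 2*√11 ≈ 6.6332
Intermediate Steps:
k(E, I) = -87 + E
√(k(-88, -191) + r(219)) = √((-87 - 88) + 219) = √(-175 + 219) = √44 = 2*√11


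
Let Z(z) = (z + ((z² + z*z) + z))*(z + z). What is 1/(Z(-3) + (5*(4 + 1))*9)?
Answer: 1/153 ≈ 0.0065359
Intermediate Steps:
Z(z) = 2*z*(2*z + 2*z²) (Z(z) = (z + ((z² + z²) + z))*(2*z) = (z + (2*z² + z))*(2*z) = (z + (z + 2*z²))*(2*z) = (2*z + 2*z²)*(2*z) = 2*z*(2*z + 2*z²))
1/(Z(-3) + (5*(4 + 1))*9) = 1/(4*(-3)²*(1 - 3) + (5*(4 + 1))*9) = 1/(4*9*(-2) + (5*5)*9) = 1/(-72 + 25*9) = 1/(-72 + 225) = 1/153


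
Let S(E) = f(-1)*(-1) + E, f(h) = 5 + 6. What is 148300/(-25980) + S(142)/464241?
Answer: -382464094/67005451 ≈ -5.7080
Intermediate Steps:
f(h) = 11
S(E) = -11 + E (S(E) = 11*(-1) + E = -11 + E)
148300/(-25980) + S(142)/464241 = 148300/(-25980) + (-11 + 142)/464241 = 148300*(-1/25980) + 131*(1/464241) = -7415/1299 + 131/464241 = -382464094/67005451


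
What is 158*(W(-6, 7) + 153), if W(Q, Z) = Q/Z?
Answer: 168270/7 ≈ 24039.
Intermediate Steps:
158*(W(-6, 7) + 153) = 158*(-6/7 + 153) = 158*(1065/7) = 168270/7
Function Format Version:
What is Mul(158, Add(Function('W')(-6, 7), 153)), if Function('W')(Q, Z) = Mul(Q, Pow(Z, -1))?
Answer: Rational(168270, 7) ≈ 24039.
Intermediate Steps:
Mul(158, Add(Function('W')(-6, 7), 153)) = Mul(158, Add(Mul(-6, Pow(7, -1)), 153)) = Mul(158, Add(Mul(-6, Rational(1, 7)), 153)) = Mul(158, Add(Rational(-6, 7), 153)) = Mul(158, Rational(1065, 7)) = Rational(168270, 7)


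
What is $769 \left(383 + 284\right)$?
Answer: $512923$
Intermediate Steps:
$769 \left(383 + 284\right) = 769 \cdot 667 = 512923$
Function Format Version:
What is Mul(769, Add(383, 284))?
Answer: 512923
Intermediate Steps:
Mul(769, Add(383, 284)) = Mul(769, 667) = 512923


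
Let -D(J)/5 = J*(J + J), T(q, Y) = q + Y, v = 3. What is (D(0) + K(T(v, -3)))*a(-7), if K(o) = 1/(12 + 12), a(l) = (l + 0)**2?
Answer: 49/24 ≈ 2.0417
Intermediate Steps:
a(l) = l**2
T(q, Y) = Y + q
K(o) = 1/24
D(J) = -10*J**2 (D(J) = -5*J*(J + J) = -5*J*2*J = -10*J**2)
(D(0) + K(T(v, -3)))*a(-7) = (-10*0**2 + 1/24)*(-7)**2 = (-10*0 + 1/24)*49 = (0 + 1/24)*49 = (1/24)*49 = 49/24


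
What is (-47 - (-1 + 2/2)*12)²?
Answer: 2209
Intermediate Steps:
(-47 - (-1 + 2/2)*12)² = (-47 - (-1 + 2*(½))*12)² = (-47 - (-1 + 1)*12)² = (-47 - 0*12)² = (-47 - 1*0)² = (-47 + 0)² = (-47)² = 2209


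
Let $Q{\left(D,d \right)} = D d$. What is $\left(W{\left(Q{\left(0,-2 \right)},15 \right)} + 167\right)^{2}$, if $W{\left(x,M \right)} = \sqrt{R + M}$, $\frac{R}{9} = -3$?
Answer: $27877 + 668 i \sqrt{3} \approx 27877.0 + 1157.0 i$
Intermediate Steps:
$R = -27$ ($R = 9 \left(-3\right) = -27$)
$W{\left(x,M \right)} = \sqrt{-27 + M}$
$\left(W{\left(Q{\left(0,-2 \right)},15 \right)} + 167\right)^{2} = \left(\sqrt{-27 + 15} + 167\right)^{2} = \left(\sqrt{-12} + 167\right)^{2} = \left(2 i \sqrt{3} + 167\right)^{2} = \left(167 + 2 i \sqrt{3}\right)^{2}$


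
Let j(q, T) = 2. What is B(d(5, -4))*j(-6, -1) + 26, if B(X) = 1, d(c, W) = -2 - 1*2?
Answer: 28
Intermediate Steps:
d(c, W) = -4 (d(c, W) = -2 - 2 = -4)
B(d(5, -4))*j(-6, -1) + 26 = 1*2 + 26 = 2 + 26 = 28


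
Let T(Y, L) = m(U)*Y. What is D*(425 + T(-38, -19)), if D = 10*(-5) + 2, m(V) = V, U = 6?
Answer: -9456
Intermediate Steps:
T(Y, L) = 6*Y
D = -48 (D = -50 + 2 = -48)
D*(425 + T(-38, -19)) = -48*(425 + 6*(-38)) = -48*(425 - 228) = -48*197 = -9456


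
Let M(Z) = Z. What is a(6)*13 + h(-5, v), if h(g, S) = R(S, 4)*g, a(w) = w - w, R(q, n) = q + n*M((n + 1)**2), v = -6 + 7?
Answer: -505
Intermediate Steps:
v = 1
R(q, n) = q + n*(1 + n)**2 (R(q, n) = q + n*(n + 1)**2 = q + n*(1 + n)**2)
a(w) = 0
h(g, S) = g*(100 + S) (h(g, S) = (S + 4*(1 + 4)**2)*g = (S + 4*5**2)*g = (S + 4*25)*g = (S + 100)*g = (100 + S)*g = g*(100 + S))
a(6)*13 + h(-5, v) = 0*13 - 5*(100 + 1) = 0 - 5*101 = 0 - 505 = -505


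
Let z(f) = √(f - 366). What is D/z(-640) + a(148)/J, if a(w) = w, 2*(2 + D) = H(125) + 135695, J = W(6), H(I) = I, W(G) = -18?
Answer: -74/9 - 33954*I*√1006/503 ≈ -8.2222 - 2141.0*I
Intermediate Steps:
J = -18
z(f) = √(-366 + f)
D = 67908 (D = -2 + (125 + 135695)/2 = -2 + (½)*135820 = -2 + 67910 = 67908)
D/z(-640) + a(148)/J = 67908/(√(-366 - 640)) + 148/(-18) = 67908/(√(-1006)) + 148*(-1/18) = 67908/((I*√1006)) - 74/9 = 67908*(-I*√1006/1006) - 74/9 = -33954*I*√1006/503 - 74/9 = -74/9 - 33954*I*√1006/503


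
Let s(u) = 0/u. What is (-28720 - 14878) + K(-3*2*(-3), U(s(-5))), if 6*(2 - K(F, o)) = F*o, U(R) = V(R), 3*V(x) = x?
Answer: -43596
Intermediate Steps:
V(x) = x/3
s(u) = 0
U(R) = R/3
K(F, o) = 2 - F*o/6
(-28720 - 14878) + K(-3*2*(-3), U(s(-5))) = (-28720 - 14878) + (2 - -3*2*(-3)*(⅓)*0/6) = -43598 + (2 - ⅙*(-6*(-3))*0) = -43598 + (2 - ⅙*18*0) = -43598 + (2 + 0) = -43598 + 2 = -43596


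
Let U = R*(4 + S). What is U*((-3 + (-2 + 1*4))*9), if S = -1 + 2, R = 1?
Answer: -45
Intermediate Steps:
S = 1
U = 5 (U = 1*(4 + 1) = 1*5 = 5)
U*((-3 + (-2 + 1*4))*9) = 5*((-3 + (-2 + 1*4))*9) = 5*((-3 + (-2 + 4))*9) = 5*((-3 + 2)*9) = 5*(-1*9) = 5*(-9) = -45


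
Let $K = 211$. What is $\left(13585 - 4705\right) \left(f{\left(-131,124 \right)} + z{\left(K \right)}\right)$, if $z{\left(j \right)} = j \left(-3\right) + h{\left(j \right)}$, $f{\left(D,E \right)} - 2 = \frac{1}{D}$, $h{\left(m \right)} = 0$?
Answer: $- \frac{734038560}{131} \approx -5.6033 \cdot 10^{6}$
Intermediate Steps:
$f{\left(D,E \right)} = 2 + \frac{1}{D}$
$z{\left(j \right)} = - 3 j$ ($z{\left(j \right)} = j \left(-3\right) + 0 = - 3 j + 0 = - 3 j$)
$\left(13585 - 4705\right) \left(f{\left(-131,124 \right)} + z{\left(K \right)}\right) = \left(13585 - 4705\right) \left(\left(2 + \frac{1}{-131}\right) - 633\right) = 8880 \left(\left(2 - \frac{1}{131}\right) - 633\right) = 8880 \left(\frac{261}{131} - 633\right) = 8880 \left(- \frac{82662}{131}\right) = - \frac{734038560}{131}$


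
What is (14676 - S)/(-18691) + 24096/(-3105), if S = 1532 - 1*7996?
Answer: -172006012/19345185 ≈ -8.8914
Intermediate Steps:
S = -6464 (S = 1532 - 7996 = -6464)
(14676 - S)/(-18691) + 24096/(-3105) = (14676 - 1*(-6464))/(-18691) + 24096/(-3105) = (14676 + 6464)*(-1/18691) + 24096*(-1/3105) = 21140*(-1/18691) - 8032/1035 = -21140/18691 - 8032/1035 = -172006012/19345185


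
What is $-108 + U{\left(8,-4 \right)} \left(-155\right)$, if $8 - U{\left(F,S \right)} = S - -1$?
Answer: $-1813$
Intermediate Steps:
$U{\left(F,S \right)} = 7 - S$ ($U{\left(F,S \right)} = 8 - \left(S - -1\right) = 8 - \left(S + 1\right) = 8 - \left(1 + S\right) = 7 - S$)
$-108 + U{\left(8,-4 \right)} \left(-155\right) = -108 + \left(7 - -4\right) \left(-155\right) = -108 + \left(7 + 4\right) \left(-155\right) = -108 + 11 \left(-155\right) = -108 - 1705 = -1813$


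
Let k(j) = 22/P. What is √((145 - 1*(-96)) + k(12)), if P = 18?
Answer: 2*√545/3 ≈ 15.563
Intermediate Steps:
k(j) = 11/9 (k(j) = 22/18 = 22*(1/18) = 11/9)
√((145 - 1*(-96)) + k(12)) = √((145 - 1*(-96)) + 11/9) = √((145 + 96) + 11/9) = √(241 + 11/9) = √(2180/9) = 2*√545/3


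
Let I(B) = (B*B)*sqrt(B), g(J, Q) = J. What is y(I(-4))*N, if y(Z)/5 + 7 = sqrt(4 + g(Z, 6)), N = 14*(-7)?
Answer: 3430 - 980*sqrt(1 + 8*I) ≈ 1343.9 - 1841.5*I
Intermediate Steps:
I(B) = B**(5/2) (I(B) = B**2*sqrt(B) = B**(5/2))
N = -98
y(Z) = -35 + 5*sqrt(4 + Z)
y(I(-4))*N = (-35 + 5*sqrt(4 + (-4)**(5/2)))*(-98) = (-35 + 5*sqrt(4 + 32*I))*(-98) = 3430 - 490*sqrt(4 + 32*I)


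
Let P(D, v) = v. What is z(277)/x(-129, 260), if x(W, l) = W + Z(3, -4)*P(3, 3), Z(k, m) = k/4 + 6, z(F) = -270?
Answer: 72/29 ≈ 2.4828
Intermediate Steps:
Z(k, m) = 6 + k/4 (Z(k, m) = k/4 + 6 = 6 + k/4)
x(W, l) = 81/4 + W (x(W, l) = W + (6 + (1/4)*3)*3 = W + (6 + 3/4)*3 = W + (27/4)*3 = W + 81/4 = 81/4 + W)
z(277)/x(-129, 260) = -270/(81/4 - 129) = -270/(-435/4) = -270*(-4/435) = 72/29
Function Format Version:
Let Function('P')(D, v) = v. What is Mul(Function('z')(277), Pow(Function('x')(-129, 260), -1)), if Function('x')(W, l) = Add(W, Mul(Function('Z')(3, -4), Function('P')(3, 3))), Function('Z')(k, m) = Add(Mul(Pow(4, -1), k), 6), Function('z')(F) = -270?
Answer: Rational(72, 29) ≈ 2.4828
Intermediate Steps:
Function('Z')(k, m) = Add(6, Mul(Rational(1, 4), k)) (Function('Z')(k, m) = Add(Mul(Rational(1, 4), k), 6) = Add(6, Mul(Rational(1, 4), k)))
Function('x')(W, l) = Add(Rational(81, 4), W) (Function('x')(W, l) = Add(W, Mul(Add(6, Mul(Rational(1, 4), 3)), 3)) = Add(W, Mul(Add(6, Rational(3, 4)), 3)) = Add(W, Mul(Rational(27, 4), 3)) = Add(W, Rational(81, 4)) = Add(Rational(81, 4), W))
Mul(Function('z')(277), Pow(Function('x')(-129, 260), -1)) = Mul(-270, Pow(Add(Rational(81, 4), -129), -1)) = Mul(-270, Pow(Rational(-435, 4), -1)) = Mul(-270, Rational(-4, 435)) = Rational(72, 29)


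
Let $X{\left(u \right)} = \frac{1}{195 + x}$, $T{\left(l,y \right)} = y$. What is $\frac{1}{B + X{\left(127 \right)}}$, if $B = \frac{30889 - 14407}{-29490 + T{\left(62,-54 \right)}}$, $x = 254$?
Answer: $- \frac{2210876}{1228479} \approx -1.7997$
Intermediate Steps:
$X{\left(u \right)} = \frac{1}{449}$ ($X{\left(u \right)} = \frac{1}{195 + 254} = \frac{1}{449}$)
$B = - \frac{2747}{4924}$ ($B = \frac{30889 - 14407}{-29490 - 54} = \frac{16482}{-29544} = 16482 \left(- \frac{1}{29544}\right) = - \frac{2747}{4924} \approx -0.55788$)
$\frac{1}{B + X{\left(127 \right)}} = \frac{1}{- \frac{2747}{4924} + \frac{1}{449}} = \frac{1}{- \frac{1228479}{2210876}} = - \frac{2210876}{1228479}$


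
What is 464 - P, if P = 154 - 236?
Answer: 546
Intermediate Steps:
P = -82
464 - P = 464 - 1*(-82) = 464 + 82 = 546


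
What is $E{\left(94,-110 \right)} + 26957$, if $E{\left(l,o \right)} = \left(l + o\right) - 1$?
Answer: $26940$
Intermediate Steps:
$E{\left(l,o \right)} = -1 + l + o$
$E{\left(94,-110 \right)} + 26957 = \left(-1 + 94 - 110\right) + 26957 = -17 + 26957 = 26940$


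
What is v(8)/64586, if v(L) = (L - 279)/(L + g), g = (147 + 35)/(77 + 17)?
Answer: -12737/30161662 ≈ -0.00042229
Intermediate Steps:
g = 91/47 (g = 182/94 = 182*(1/94) = 91/47 ≈ 1.9362)
v(L) = (-279 + L)/(91/47 + L) (v(L) = (L - 279)/(L + 91/47) = (-279 + L)/(91/47 + L))
v(8)/64586 = (47*(-279 + 8)/(91 + 47*8))/64586 = (47*(-271)/(91 + 376))*(1/64586) = (47*(-271)/467)*(1/64586) = (47*(1/467)*(-271))*(1/64586) = -12737/467*1/64586 = -12737/30161662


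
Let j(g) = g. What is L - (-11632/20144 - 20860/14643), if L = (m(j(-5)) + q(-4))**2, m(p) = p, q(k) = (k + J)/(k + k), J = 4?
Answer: 497796626/18435537 ≈ 27.002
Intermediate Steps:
q(k) = (4 + k)/(2*k) (q(k) = (k + 4)/(k + k) = (4 + k)/((2*k)) = (4 + k)*(1/(2*k)) = (4 + k)/(2*k))
L = 25 (L = (-5 + (1/2)*(4 - 4)/(-4))**2 = (-5 + (1/2)*(-1/4)*0)**2 = (-5 + 0)**2 = (-5)**2 = 25)
L - (-11632/20144 - 20860/14643) = 25 - (-11632/20144 - 20860/14643) = 25 - (-11632*1/20144 - 20860*1/14643) = 25 - (-727/1259 - 20860/14643) = 25 - 1*(-36908201/18435537) = 25 + 36908201/18435537 = 497796626/18435537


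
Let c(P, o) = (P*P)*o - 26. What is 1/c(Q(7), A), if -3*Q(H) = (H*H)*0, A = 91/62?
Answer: -1/26 ≈ -0.038462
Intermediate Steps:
A = 91/62 (A = 91*(1/62) = 91/62 ≈ 1.4677)
Q(H) = 0 (Q(H) = -H*H*0/3 = -H**2*0/3 = -1/3*0 = 0)
c(P, o) = -26 + o*P**2 (c(P, o) = P**2*o - 26 = o*P**2 - 26 = -26 + o*P**2)
1/c(Q(7), A) = 1/(-26 + (91/62)*0**2) = 1/(-26 + (91/62)*0) = 1/(-26 + 0) = 1/(-26) = -1/26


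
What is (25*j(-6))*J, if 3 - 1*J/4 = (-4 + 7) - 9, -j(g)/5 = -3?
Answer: 13500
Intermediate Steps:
j(g) = 15 (j(g) = -5*(-3) = 15)
J = 36 (J = 12 - 4*((-4 + 7) - 9) = 12 - 4*(3 - 9) = 12 - 4*(-6) = 12 + 24 = 36)
(25*j(-6))*J = (25*15)*36 = 375*36 = 13500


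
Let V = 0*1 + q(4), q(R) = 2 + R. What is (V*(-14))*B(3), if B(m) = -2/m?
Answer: 56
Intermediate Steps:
V = 6 (V = 0*1 + (2 + 4) = 0 + 6 = 6)
(V*(-14))*B(3) = (6*(-14))*(-2/3) = -(-168)/3 = -84*(-⅔) = 56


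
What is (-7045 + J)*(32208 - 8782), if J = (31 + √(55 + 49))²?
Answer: -140087480 + 2904824*√26 ≈ -1.2528e+8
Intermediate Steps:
J = (31 + 2*√26)² (J = (31 + √104)² = (31 + 2*√26)² ≈ 1697.3)
(-7045 + J)*(32208 - 8782) = (-7045 + (1065 + 124*√26))*(32208 - 8782) = (-5980 + 124*√26)*23426 = -140087480 + 2904824*√26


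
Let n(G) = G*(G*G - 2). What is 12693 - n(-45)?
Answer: 103728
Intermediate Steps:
n(G) = G*(-2 + G²) (n(G) = G*(G² - 2) = G*(-2 + G²))
12693 - n(-45) = 12693 - (-45)*(-2 + (-45)²) = 12693 - (-45)*(-2 + 2025) = 12693 - (-45)*2023 = 12693 - 1*(-91035) = 12693 + 91035 = 103728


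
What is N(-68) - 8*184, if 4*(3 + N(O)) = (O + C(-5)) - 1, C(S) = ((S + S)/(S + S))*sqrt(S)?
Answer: -5969/4 + I*sqrt(5)/4 ≈ -1492.3 + 0.55902*I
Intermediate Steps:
C(S) = sqrt(S) (C(S) = ((2*S)/((2*S)))*sqrt(S) = ((2*S)*(1/(2*S)))*sqrt(S) = 1*sqrt(S) = sqrt(S))
N(O) = -13/4 + O/4 + I*sqrt(5)/4 (N(O) = -3 + ((O + sqrt(-5)) - 1)/4 = -3 + ((O + I*sqrt(5)) - 1)/4 = -3 + (-1 + O + I*sqrt(5))/4 = -3 + (-1/4 + O/4 + I*sqrt(5)/4) = -13/4 + O/4 + I*sqrt(5)/4)
N(-68) - 8*184 = (-13/4 + (1/4)*(-68) + I*sqrt(5)/4) - 8*184 = (-13/4 - 17 + I*sqrt(5)/4) - 1*1472 = (-81/4 + I*sqrt(5)/4) - 1472 = -5969/4 + I*sqrt(5)/4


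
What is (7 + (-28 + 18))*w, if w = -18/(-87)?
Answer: -18/29 ≈ -0.62069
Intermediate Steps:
w = 6/29 (w = -18*(-1)/87 = -1*(-6/29) = 6/29 ≈ 0.20690)
(7 + (-28 + 18))*w = (7 + (-28 + 18))*(6/29) = (7 - 10)*(6/29) = -3*6/29 = -18/29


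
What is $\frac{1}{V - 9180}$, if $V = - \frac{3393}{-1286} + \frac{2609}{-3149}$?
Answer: $- \frac{4049614}{37168127137} \approx -0.00010895$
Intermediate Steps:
$V = \frac{7329383}{4049614}$ ($V = \left(-3393\right) \left(- \frac{1}{1286}\right) + 2609 \left(- \frac{1}{3149}\right) = \frac{3393}{1286} - \frac{2609}{3149} = \frac{7329383}{4049614} \approx 1.8099$)
$\frac{1}{V - 9180} = \frac{1}{\frac{7329383}{4049614} - 9180} = \frac{1}{- \frac{37168127137}{4049614}} = - \frac{4049614}{37168127137}$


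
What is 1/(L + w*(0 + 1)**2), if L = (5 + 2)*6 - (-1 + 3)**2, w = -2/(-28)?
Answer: 14/533 ≈ 0.026266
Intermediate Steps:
w = 1/14 (w = -2*(-1/28) = 1/14 ≈ 0.071429)
L = 38 (L = 7*6 - 1*2**2 = 42 - 1*4 = 42 - 4 = 38)
1/(L + w*(0 + 1)**2) = 1/(38 + (0 + 1)**2/14) = 1/(38 + (1/14)*1**2) = 1/(38 + (1/14)*1) = 1/(38 + 1/14) = 1/(533/14) = 14/533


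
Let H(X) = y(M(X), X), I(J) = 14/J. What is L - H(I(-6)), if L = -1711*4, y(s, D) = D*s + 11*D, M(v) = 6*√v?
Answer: -20455/3 + 14*I*√21/3 ≈ -6818.3 + 21.385*I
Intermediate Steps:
y(s, D) = 11*D + D*s
H(X) = X*(11 + 6*√X)
L = -6844
L - H(I(-6)) = -6844 - 14/(-6)*(11 + 6*√(14/(-6))) = -6844 - 14*(-⅙)*(11 + 6*√(14*(-⅙))) = -6844 - (-7)*(11 + 6*√(-7/3))/3 = -6844 - (-7)*(11 + 6*(I*√21/3))/3 = -6844 - (-7)*(11 + 2*I*√21)/3 = -6844 - (-77/3 - 14*I*√21/3) = -6844 + (77/3 + 14*I*√21/3) = -20455/3 + 14*I*√21/3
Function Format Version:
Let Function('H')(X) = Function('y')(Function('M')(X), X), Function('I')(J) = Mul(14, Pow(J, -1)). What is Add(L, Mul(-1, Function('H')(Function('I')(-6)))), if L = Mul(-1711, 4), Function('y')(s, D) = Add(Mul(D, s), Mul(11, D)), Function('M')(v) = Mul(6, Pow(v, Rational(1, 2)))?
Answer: Add(Rational(-20455, 3), Mul(Rational(14, 3), I, Pow(21, Rational(1, 2)))) ≈ Add(-6818.3, Mul(21.385, I))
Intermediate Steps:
Function('y')(s, D) = Add(Mul(11, D), Mul(D, s))
Function('H')(X) = Mul(X, Add(11, Mul(6, Pow(X, Rational(1, 2)))))
L = -6844
Add(L, Mul(-1, Function('H')(Function('I')(-6)))) = Add(-6844, Mul(-1, Mul(Mul(14, Pow(-6, -1)), Add(11, Mul(6, Pow(Mul(14, Pow(-6, -1)), Rational(1, 2))))))) = Add(-6844, Mul(-1, Mul(Mul(14, Rational(-1, 6)), Add(11, Mul(6, Pow(Mul(14, Rational(-1, 6)), Rational(1, 2))))))) = Add(-6844, Mul(-1, Mul(Rational(-7, 3), Add(11, Mul(6, Pow(Rational(-7, 3), Rational(1, 2))))))) = Add(-6844, Mul(-1, Mul(Rational(-7, 3), Add(11, Mul(6, Mul(Rational(1, 3), I, Pow(21, Rational(1, 2)))))))) = Add(-6844, Mul(-1, Mul(Rational(-7, 3), Add(11, Mul(2, I, Pow(21, Rational(1, 2))))))) = Add(-6844, Mul(-1, Add(Rational(-77, 3), Mul(Rational(-14, 3), I, Pow(21, Rational(1, 2)))))) = Add(-6844, Add(Rational(77, 3), Mul(Rational(14, 3), I, Pow(21, Rational(1, 2))))) = Add(Rational(-20455, 3), Mul(Rational(14, 3), I, Pow(21, Rational(1, 2))))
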